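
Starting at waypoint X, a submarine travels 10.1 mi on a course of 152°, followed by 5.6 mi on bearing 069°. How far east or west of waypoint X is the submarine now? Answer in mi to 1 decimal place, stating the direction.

10.0 mi east

Leg 1 (152°, 10.1 mi): east 10.1 sin 152° = 4.74, north 10.1 cos 152° = -8.92
Leg 2 (069°, 5.6 mi): east 5.6 sin 69° = 5.23, north 5.6 cos 69° = 2.01
Net east component: 9.97 mi.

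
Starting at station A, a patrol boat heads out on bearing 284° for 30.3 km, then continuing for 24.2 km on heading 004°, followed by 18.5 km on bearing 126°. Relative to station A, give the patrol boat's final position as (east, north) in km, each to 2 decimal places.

Leg 1 (284°, 30.3 km): east 30.3 sin 284° = -29.40, north 30.3 cos 284° = 7.33
Leg 2 (004°, 24.2 km): east 24.2 sin 4° = 1.69, north 24.2 cos 4° = 24.14
Leg 3 (126°, 18.5 km): east 18.5 sin 126° = 14.97, north 18.5 cos 126° = -10.87
Summing: -12.75 km east, 20.60 km north → (-12.75, 20.60).

(-12.75, 20.60)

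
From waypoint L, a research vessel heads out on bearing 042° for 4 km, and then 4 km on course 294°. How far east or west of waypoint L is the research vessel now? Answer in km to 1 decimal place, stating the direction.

1.0 km west

Leg 1 (042°, 4 km): east 4 sin 42° = 2.68, north 4 cos 42° = 2.97
Leg 2 (294°, 4 km): east 4 sin 294° = -3.65, north 4 cos 294° = 1.63
Net east component: -0.98 km.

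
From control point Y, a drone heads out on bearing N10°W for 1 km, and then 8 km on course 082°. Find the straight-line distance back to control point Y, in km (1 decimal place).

Leg 1 (N10°W, 1 km): east 1 sin 350° = -0.17, north 1 cos 350° = 0.98
Leg 2 (082°, 8 km): east 8 sin 82° = 7.92, north 8 cos 82° = 1.11
Net: 7.75 east, 2.10 north. Distance = √((7.75)² + (2.10)²) = 8.028 km.

8.0 km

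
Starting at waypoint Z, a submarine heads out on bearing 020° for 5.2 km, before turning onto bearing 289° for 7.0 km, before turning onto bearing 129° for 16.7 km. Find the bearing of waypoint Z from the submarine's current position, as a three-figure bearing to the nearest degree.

Leg 1 (020°, 5.2 km): east 5.2 sin 20° = 1.78, north 5.2 cos 20° = 4.89
Leg 2 (289°, 7.0 km): east 7.0 sin 289° = -6.62, north 7.0 cos 289° = 2.28
Leg 3 (129°, 16.7 km): east 16.7 sin 129° = 12.98, north 16.7 cos 129° = -10.51
Net displacement: 8.14 east, -3.34 north. Direction back to start is (-8.14, 3.34): bearing = atan2(-8.14, 3.34) mod 360° = 292.34° ≈ 292°.

292°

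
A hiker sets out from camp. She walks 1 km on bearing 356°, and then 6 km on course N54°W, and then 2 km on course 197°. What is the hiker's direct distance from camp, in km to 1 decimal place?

Leg 1 (356°, 1 km): east 1 sin 356° = -0.07, north 1 cos 356° = 1.00
Leg 2 (N54°W, 6 km): east 6 sin 306° = -4.85, north 6 cos 306° = 3.53
Leg 3 (197°, 2 km): east 2 sin 197° = -0.58, north 2 cos 197° = -1.91
Net: -5.51 east, 2.61 north. Distance = √((-5.51)² + (2.61)²) = 6.096 km.

6.1 km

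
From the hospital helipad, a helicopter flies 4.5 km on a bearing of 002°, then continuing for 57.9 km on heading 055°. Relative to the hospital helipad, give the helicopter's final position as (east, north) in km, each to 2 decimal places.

Leg 1 (002°, 4.5 km): east 4.5 sin 2° = 0.16, north 4.5 cos 2° = 4.50
Leg 2 (055°, 57.9 km): east 57.9 sin 55° = 47.43, north 57.9 cos 55° = 33.21
Summing: 47.59 km east, 37.71 km north → (47.59, 37.71).

(47.59, 37.71)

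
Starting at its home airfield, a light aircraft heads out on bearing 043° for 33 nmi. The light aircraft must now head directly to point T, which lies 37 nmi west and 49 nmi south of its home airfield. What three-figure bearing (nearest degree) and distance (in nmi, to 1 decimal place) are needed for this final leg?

Leg 1 (043°, 33 nmi): east 33 sin 43° = 22.51, north 33 cos 43° = 24.13
Current position: (22.51, 24.13). Target: (-37, -49). Remaining: Δeast = -59.51, Δnorth = -73.13.
Bearing = atan2(-59.51, -73.13) mod 360° = 219.13°; distance = √((-59.51)² + (-73.13)²) = 94.285 nmi.

219°, 94.3 nmi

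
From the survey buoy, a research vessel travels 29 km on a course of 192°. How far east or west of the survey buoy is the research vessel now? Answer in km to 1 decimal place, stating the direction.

6.0 km west

Leg 1 (192°, 29 km): east 29 sin 192° = -6.03, north 29 cos 192° = -28.37
Net east component: -6.03 km.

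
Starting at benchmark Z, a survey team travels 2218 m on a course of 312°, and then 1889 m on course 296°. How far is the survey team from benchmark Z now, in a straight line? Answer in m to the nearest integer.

4067 m

Leg 1 (312°, 2218 m): east 2218 sin 312° = -1648.30, north 2218 cos 312° = 1484.13
Leg 2 (296°, 1889 m): east 1889 sin 296° = -1697.82, north 1889 cos 296° = 828.08
Net: -3346.12 east, 2312.21 north. Distance = √((-3346.12)² + (2312.21)²) = 4067.289 m.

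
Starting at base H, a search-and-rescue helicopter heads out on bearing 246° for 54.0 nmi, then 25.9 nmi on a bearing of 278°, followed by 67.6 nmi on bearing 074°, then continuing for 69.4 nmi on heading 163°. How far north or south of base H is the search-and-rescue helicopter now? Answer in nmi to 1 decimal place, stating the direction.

66.1 nmi south

Leg 1 (246°, 54.0 nmi): east 54.0 sin 246° = -49.33, north 54.0 cos 246° = -21.96
Leg 2 (278°, 25.9 nmi): east 25.9 sin 278° = -25.65, north 25.9 cos 278° = 3.60
Leg 3 (074°, 67.6 nmi): east 67.6 sin 74° = 64.98, north 67.6 cos 74° = 18.63
Leg 4 (163°, 69.4 nmi): east 69.4 sin 163° = 20.29, north 69.4 cos 163° = -66.37
Net north component: -66.09 nmi.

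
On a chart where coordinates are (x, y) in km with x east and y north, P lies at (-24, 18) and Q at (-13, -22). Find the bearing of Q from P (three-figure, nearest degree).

165°

Δeast = -13 − -24 = 11.00; Δnorth = -22 − 18 = -40.00.
Bearing = atan2(Δeast, Δnorth) mod 360° = 164.62° ≈ 165°.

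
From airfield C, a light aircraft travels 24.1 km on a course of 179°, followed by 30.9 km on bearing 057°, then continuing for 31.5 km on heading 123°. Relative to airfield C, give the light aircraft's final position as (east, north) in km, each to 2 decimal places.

Leg 1 (179°, 24.1 km): east 24.1 sin 179° = 0.42, north 24.1 cos 179° = -24.10
Leg 2 (057°, 30.9 km): east 30.9 sin 57° = 25.91, north 30.9 cos 57° = 16.83
Leg 3 (123°, 31.5 km): east 31.5 sin 123° = 26.42, north 31.5 cos 123° = -17.16
Summing: 52.75 km east, -24.42 km north → (52.75, -24.42).

(52.75, -24.42)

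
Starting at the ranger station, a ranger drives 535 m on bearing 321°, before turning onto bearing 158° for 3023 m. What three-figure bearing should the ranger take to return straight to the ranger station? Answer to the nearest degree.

Leg 1 (321°, 535 m): east 535 sin 321° = -336.69, north 535 cos 321° = 415.77
Leg 2 (158°, 3023 m): east 3023 sin 158° = 1132.44, north 3023 cos 158° = -2802.88
Net displacement: 795.75 east, -2387.10 north. Direction back to start is (-795.75, 2387.10): bearing = atan2(-795.75, 2387.10) mod 360° = 341.56° ≈ 342°.

342°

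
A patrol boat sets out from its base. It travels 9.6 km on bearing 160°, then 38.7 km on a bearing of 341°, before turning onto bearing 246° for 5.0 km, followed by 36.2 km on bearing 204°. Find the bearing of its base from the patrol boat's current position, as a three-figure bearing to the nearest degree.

075°

Leg 1 (160°, 9.6 km): east 9.6 sin 160° = 3.28, north 9.6 cos 160° = -9.02
Leg 2 (341°, 38.7 km): east 38.7 sin 341° = -12.60, north 38.7 cos 341° = 36.59
Leg 3 (246°, 5.0 km): east 5.0 sin 246° = -4.57, north 5.0 cos 246° = -2.03
Leg 4 (204°, 36.2 km): east 36.2 sin 204° = -14.72, north 36.2 cos 204° = -33.07
Net displacement: -28.61 east, -7.53 north. Direction back to start is (28.61, 7.53): bearing = atan2(28.61, 7.53) mod 360° = 75.25° ≈ 075°.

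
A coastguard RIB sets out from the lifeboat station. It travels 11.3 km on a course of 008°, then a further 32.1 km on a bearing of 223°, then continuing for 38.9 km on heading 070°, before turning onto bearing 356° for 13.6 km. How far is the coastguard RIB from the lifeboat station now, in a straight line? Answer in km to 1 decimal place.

Leg 1 (008°, 11.3 km): east 11.3 sin 8° = 1.57, north 11.3 cos 8° = 11.19
Leg 2 (223°, 32.1 km): east 32.1 sin 223° = -21.89, north 32.1 cos 223° = -23.48
Leg 3 (070°, 38.9 km): east 38.9 sin 70° = 36.55, north 38.9 cos 70° = 13.30
Leg 4 (356°, 13.6 km): east 13.6 sin 356° = -0.95, north 13.6 cos 356° = 13.57
Net: 15.29 east, 14.59 north. Distance = √((15.29)² + (14.59)²) = 21.128 km.

21.1 km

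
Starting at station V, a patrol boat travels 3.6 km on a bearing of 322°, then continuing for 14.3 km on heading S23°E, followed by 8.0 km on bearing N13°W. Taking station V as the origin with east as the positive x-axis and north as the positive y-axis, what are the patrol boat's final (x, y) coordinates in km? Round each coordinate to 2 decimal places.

(1.57, -2.53)

Leg 1 (322°, 3.6 km): east 3.6 sin 322° = -2.22, north 3.6 cos 322° = 2.84
Leg 2 (S23°E, 14.3 km): east 14.3 sin 157° = 5.59, north 14.3 cos 157° = -13.16
Leg 3 (N13°W, 8.0 km): east 8.0 sin 347° = -1.80, north 8.0 cos 347° = 7.79
Summing: 1.57 km east, -2.53 km north → (1.57, -2.53).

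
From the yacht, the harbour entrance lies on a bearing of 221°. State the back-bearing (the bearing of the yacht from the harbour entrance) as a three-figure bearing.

Back-bearing = 221° − 180° = 041°.

041°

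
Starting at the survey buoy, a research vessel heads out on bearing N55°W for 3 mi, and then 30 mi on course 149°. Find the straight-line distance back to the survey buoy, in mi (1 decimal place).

27.3 mi

Leg 1 (N55°W, 3 mi): east 3 sin 305° = -2.46, north 3 cos 305° = 1.72
Leg 2 (149°, 30 mi): east 30 sin 149° = 15.45, north 30 cos 149° = -25.72
Net: 12.99 east, -23.99 north. Distance = √((12.99)² + (-23.99)²) = 27.287 mi.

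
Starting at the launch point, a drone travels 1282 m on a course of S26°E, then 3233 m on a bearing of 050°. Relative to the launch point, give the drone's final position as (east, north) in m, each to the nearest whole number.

(3039, 926)

Leg 1 (S26°E, 1282 m): east 1282 sin 154° = 561.99, north 1282 cos 154° = -1152.25
Leg 2 (050°, 3233 m): east 3233 sin 50° = 2476.62, north 3233 cos 50° = 2078.13
Summing: 3038.61 m east, 925.88 m north → (3039, 926).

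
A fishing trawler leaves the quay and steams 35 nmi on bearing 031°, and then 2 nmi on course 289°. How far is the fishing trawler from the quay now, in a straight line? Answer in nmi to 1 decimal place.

34.6 nmi

Leg 1 (031°, 35 nmi): east 35 sin 31° = 18.03, north 35 cos 31° = 30.00
Leg 2 (289°, 2 nmi): east 2 sin 289° = -1.89, north 2 cos 289° = 0.65
Net: 16.14 east, 30.65 north. Distance = √((16.14)² + (30.65)²) = 34.639 nmi.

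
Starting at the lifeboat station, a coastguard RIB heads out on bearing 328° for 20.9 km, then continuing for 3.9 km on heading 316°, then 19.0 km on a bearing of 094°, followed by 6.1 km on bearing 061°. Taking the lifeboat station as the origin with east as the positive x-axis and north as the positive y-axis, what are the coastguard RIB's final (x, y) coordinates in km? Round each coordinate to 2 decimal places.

Leg 1 (328°, 20.9 km): east 20.9 sin 328° = -11.08, north 20.9 cos 328° = 17.72
Leg 2 (316°, 3.9 km): east 3.9 sin 316° = -2.71, north 3.9 cos 316° = 2.81
Leg 3 (094°, 19.0 km): east 19.0 sin 94° = 18.95, north 19.0 cos 94° = -1.33
Leg 4 (061°, 6.1 km): east 6.1 sin 61° = 5.34, north 6.1 cos 61° = 2.96
Summing: 10.50 km east, 22.16 km north → (10.50, 22.16).

(10.50, 22.16)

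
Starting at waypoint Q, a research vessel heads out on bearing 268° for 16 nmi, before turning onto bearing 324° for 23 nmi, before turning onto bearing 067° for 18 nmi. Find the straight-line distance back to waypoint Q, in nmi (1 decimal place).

Leg 1 (268°, 16 nmi): east 16 sin 268° = -15.99, north 16 cos 268° = -0.56
Leg 2 (324°, 23 nmi): east 23 sin 324° = -13.52, north 23 cos 324° = 18.61
Leg 3 (067°, 18 nmi): east 18 sin 67° = 16.57, north 18 cos 67° = 7.03
Net: -12.94 east, 25.08 north. Distance = √((-12.94)² + (25.08)²) = 28.223 nmi.

28.2 nmi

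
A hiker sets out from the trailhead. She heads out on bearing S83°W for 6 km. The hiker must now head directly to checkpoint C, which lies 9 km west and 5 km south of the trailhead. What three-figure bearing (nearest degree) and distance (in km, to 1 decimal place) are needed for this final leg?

Leg 1 (S83°W, 6 km): east 6 sin 263° = -5.96, north 6 cos 263° = -0.73
Current position: (-5.96, -0.73). Target: (-9, -5). Remaining: Δeast = -3.04, Δnorth = -4.27.
Bearing = atan2(-3.04, -4.27) mod 360° = 215.50°; distance = √((-3.04)² + (-4.27)²) = 5.243 km.

215°, 5.2 km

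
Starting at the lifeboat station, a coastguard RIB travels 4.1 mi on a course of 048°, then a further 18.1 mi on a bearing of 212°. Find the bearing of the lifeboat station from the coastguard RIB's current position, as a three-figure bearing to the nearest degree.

Leg 1 (048°, 4.1 mi): east 4.1 sin 48° = 3.05, north 4.1 cos 48° = 2.74
Leg 2 (212°, 18.1 mi): east 18.1 sin 212° = -9.59, north 18.1 cos 212° = -15.35
Net displacement: -6.54 east, -12.61 north. Direction back to start is (6.54, 12.61): bearing = atan2(6.54, 12.61) mod 360° = 27.44° ≈ 027°.

027°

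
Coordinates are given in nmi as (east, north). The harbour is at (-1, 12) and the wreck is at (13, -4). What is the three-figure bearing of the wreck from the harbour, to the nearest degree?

Δeast = 13 − -1 = 14.00; Δnorth = -4 − 12 = -16.00.
Bearing = atan2(Δeast, Δnorth) mod 360° = 138.81° ≈ 139°.

139°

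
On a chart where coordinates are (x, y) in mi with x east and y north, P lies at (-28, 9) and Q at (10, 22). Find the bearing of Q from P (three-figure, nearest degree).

Δeast = 10 − -28 = 38.00; Δnorth = 22 − 9 = 13.00.
Bearing = atan2(Δeast, Δnorth) mod 360° = 71.11° ≈ 071°.

071°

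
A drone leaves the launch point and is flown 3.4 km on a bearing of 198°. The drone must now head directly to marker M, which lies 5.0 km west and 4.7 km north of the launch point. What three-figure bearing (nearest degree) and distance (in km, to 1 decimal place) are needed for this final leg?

Leg 1 (198°, 3.4 km): east 3.4 sin 198° = -1.05, north 3.4 cos 198° = -3.23
Current position: (-1.05, -3.23). Target: (-5.0, 4.7). Remaining: Δeast = -3.95, Δnorth = 7.93.
Bearing = atan2(-3.95, 7.93) mod 360° = 333.54°; distance = √((-3.95)² + (7.93)²) = 8.862 km.

334°, 8.9 km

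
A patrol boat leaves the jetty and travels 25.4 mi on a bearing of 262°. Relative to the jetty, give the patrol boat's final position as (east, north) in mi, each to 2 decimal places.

Leg 1 (262°, 25.4 mi): east 25.4 sin 262° = -25.15, north 25.4 cos 262° = -3.53
Summing: -25.15 mi east, -3.53 mi north → (-25.15, -3.53).

(-25.15, -3.53)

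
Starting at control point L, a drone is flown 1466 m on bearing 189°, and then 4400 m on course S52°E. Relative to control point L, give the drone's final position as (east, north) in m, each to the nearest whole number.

Leg 1 (189°, 1466 m): east 1466 sin 189° = -229.33, north 1466 cos 189° = -1447.95
Leg 2 (S52°E, 4400 m): east 4400 sin 128° = 3467.25, north 4400 cos 128° = -2708.91
Summing: 3237.91 m east, -4156.86 m north → (3238, -4157).

(3238, -4157)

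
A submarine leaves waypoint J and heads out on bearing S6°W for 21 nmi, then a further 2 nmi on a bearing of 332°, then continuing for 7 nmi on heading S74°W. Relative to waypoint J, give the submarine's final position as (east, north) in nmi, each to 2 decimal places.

(-9.86, -21.05)

Leg 1 (S6°W, 21 nmi): east 21 sin 186° = -2.20, north 21 cos 186° = -20.88
Leg 2 (332°, 2 nmi): east 2 sin 332° = -0.94, north 2 cos 332° = 1.77
Leg 3 (S74°W, 7 nmi): east 7 sin 254° = -6.73, north 7 cos 254° = -1.93
Summing: -9.86 nmi east, -21.05 nmi north → (-9.86, -21.05).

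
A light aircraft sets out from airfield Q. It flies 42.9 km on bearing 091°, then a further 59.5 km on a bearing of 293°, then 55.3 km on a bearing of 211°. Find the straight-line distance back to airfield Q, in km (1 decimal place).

47.4 km

Leg 1 (091°, 42.9 km): east 42.9 sin 91° = 42.89, north 42.9 cos 91° = -0.75
Leg 2 (293°, 59.5 km): east 59.5 sin 293° = -54.77, north 59.5 cos 293° = 23.25
Leg 3 (211°, 55.3 km): east 55.3 sin 211° = -28.48, north 55.3 cos 211° = -47.40
Net: -40.36 east, -24.90 north. Distance = √((-40.36)² + (-24.90)²) = 47.422 km.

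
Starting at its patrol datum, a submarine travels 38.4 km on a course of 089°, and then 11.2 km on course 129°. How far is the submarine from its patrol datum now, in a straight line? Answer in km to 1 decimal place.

47.5 km

Leg 1 (089°, 38.4 km): east 38.4 sin 89° = 38.39, north 38.4 cos 89° = 0.67
Leg 2 (129°, 11.2 km): east 11.2 sin 129° = 8.70, north 11.2 cos 129° = -7.05
Net: 47.10 east, -6.38 north. Distance = √((47.10)² + (-6.38)²) = 47.528 km.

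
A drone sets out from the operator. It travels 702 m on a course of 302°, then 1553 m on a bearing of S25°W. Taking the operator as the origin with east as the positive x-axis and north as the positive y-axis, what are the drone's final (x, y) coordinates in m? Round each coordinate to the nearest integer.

(-1252, -1035)

Leg 1 (302°, 702 m): east 702 sin 302° = -595.33, north 702 cos 302° = 372.00
Leg 2 (S25°W, 1553 m): east 1553 sin 205° = -656.33, north 1553 cos 205° = -1407.50
Summing: -1251.66 m east, -1035.49 m north → (-1252, -1035).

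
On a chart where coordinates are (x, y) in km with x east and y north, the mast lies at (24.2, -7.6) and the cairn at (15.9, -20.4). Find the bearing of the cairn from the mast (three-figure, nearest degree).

Δeast = 15.9 − 24.2 = -8.30; Δnorth = -20.4 − -7.6 = -12.80.
Bearing = atan2(Δeast, Δnorth) mod 360° = 212.96° ≈ 213°.

213°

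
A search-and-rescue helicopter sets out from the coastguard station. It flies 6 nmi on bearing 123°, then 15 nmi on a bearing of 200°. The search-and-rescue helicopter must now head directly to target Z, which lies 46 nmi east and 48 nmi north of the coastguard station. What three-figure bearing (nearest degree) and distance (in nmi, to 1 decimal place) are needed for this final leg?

035°, 80.0 nmi

Leg 1 (123°, 6 nmi): east 6 sin 123° = 5.03, north 6 cos 123° = -3.27
Leg 2 (200°, 15 nmi): east 15 sin 200° = -5.13, north 15 cos 200° = -14.10
Current position: (-0.10, -17.36). Target: (46, 48). Remaining: Δeast = 46.10, Δnorth = 65.36.
Bearing = atan2(46.10, 65.36) mod 360° = 35.19°; distance = √((46.10)² + (65.36)²) = 79.984 nmi.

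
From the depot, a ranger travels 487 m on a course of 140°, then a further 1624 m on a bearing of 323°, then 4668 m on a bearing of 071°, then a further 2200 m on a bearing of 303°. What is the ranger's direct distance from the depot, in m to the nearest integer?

Leg 1 (140°, 487 m): east 487 sin 140° = 313.04, north 487 cos 140° = -373.06
Leg 2 (323°, 1624 m): east 1624 sin 323° = -977.35, north 1624 cos 323° = 1296.98
Leg 3 (071°, 4668 m): east 4668 sin 71° = 4413.68, north 4668 cos 71° = 1519.75
Leg 4 (303°, 2200 m): east 2200 sin 303° = -1845.08, north 2200 cos 303° = 1198.21
Net: 1904.30 east, 3641.88 north. Distance = √((1904.30)² + (3641.88)²) = 4109.698 m.

4110 m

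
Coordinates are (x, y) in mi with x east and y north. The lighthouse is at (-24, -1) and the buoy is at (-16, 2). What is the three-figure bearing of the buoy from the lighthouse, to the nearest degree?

Δeast = -16 − -24 = 8.00; Δnorth = 2 − -1 = 3.00.
Bearing = atan2(Δeast, Δnorth) mod 360° = 69.44° ≈ 069°.

069°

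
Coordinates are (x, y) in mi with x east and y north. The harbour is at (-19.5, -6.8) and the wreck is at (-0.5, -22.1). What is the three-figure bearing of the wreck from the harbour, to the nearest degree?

129°

Δeast = -0.5 − -19.5 = 19.00; Δnorth = -22.1 − -6.8 = -15.30.
Bearing = atan2(Δeast, Δnorth) mod 360° = 128.84° ≈ 129°.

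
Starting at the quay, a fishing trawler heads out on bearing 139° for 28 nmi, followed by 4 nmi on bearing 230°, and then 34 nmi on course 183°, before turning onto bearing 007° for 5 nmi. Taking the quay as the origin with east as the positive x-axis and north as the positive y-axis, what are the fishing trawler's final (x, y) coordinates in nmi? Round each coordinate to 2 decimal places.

Leg 1 (139°, 28 nmi): east 28 sin 139° = 18.37, north 28 cos 139° = -21.13
Leg 2 (230°, 4 nmi): east 4 sin 230° = -3.06, north 4 cos 230° = -2.57
Leg 3 (183°, 34 nmi): east 34 sin 183° = -1.78, north 34 cos 183° = -33.95
Leg 4 (007°, 5 nmi): east 5 sin 7° = 0.61, north 5 cos 7° = 4.96
Summing: 14.14 nmi east, -52.69 nmi north → (14.14, -52.69).

(14.14, -52.69)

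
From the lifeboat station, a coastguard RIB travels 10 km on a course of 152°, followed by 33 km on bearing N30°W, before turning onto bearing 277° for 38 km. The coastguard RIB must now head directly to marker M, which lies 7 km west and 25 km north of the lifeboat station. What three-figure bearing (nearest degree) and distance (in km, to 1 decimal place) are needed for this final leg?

089°, 42.5 km

Leg 1 (152°, 10 km): east 10 sin 152° = 4.69, north 10 cos 152° = -8.83
Leg 2 (N30°W, 33 km): east 33 sin 330° = -16.50, north 33 cos 330° = 28.58
Leg 3 (277°, 38 km): east 38 sin 277° = -37.72, north 38 cos 277° = 4.63
Current position: (-49.52, 24.38). Target: (-7, 25). Remaining: Δeast = 42.52, Δnorth = 0.62.
Bearing = atan2(42.52, 0.62) mod 360° = 89.17°; distance = √((42.52)² + (0.62)²) = 42.527 km.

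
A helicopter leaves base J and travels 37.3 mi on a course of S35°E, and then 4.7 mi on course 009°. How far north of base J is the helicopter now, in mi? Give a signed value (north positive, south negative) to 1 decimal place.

Leg 1 (S35°E, 37.3 mi): east 37.3 sin 145° = 21.39, north 37.3 cos 145° = -30.55
Leg 2 (009°, 4.7 mi): east 4.7 sin 9° = 0.74, north 4.7 cos 9° = 4.64
Net north component: -25.91 mi.

-25.9 mi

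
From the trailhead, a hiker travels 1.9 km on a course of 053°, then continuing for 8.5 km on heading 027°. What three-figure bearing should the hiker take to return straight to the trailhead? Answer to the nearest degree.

212°

Leg 1 (053°, 1.9 km): east 1.9 sin 53° = 1.52, north 1.9 cos 53° = 1.14
Leg 2 (027°, 8.5 km): east 8.5 sin 27° = 3.86, north 8.5 cos 27° = 7.57
Net displacement: 5.38 east, 8.72 north. Direction back to start is (-5.38, -8.72): bearing = atan2(-5.38, -8.72) mod 360° = 211.66° ≈ 212°.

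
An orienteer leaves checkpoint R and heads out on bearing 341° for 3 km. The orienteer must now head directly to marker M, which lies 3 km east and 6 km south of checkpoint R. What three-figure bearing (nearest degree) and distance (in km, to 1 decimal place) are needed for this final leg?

Leg 1 (341°, 3 km): east 3 sin 341° = -0.98, north 3 cos 341° = 2.84
Current position: (-0.98, 2.84). Target: (3, -6). Remaining: Δeast = 3.98, Δnorth = -8.84.
Bearing = atan2(3.98, -8.84) mod 360° = 155.77°; distance = √((3.98)² + (-8.84)²) = 9.690 km.

156°, 9.7 km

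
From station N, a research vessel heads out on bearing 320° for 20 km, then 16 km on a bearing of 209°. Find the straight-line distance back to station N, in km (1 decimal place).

20.7 km

Leg 1 (320°, 20 km): east 20 sin 320° = -12.86, north 20 cos 320° = 15.32
Leg 2 (209°, 16 km): east 16 sin 209° = -7.76, north 16 cos 209° = -13.99
Net: -20.61 east, 1.33 north. Distance = √((-20.61)² + (1.33)²) = 20.655 km.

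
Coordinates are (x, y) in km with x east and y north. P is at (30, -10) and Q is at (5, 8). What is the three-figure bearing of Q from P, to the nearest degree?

306°

Δeast = 5 − 30 = -25.00; Δnorth = 8 − -10 = 18.00.
Bearing = atan2(Δeast, Δnorth) mod 360° = 305.75° ≈ 306°.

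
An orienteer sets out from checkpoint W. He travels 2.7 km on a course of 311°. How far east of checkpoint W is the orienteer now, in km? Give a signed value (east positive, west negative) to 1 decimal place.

Leg 1 (311°, 2.7 km): east 2.7 sin 311° = -2.04, north 2.7 cos 311° = 1.77
Net east component: -2.04 km.

-2.0 km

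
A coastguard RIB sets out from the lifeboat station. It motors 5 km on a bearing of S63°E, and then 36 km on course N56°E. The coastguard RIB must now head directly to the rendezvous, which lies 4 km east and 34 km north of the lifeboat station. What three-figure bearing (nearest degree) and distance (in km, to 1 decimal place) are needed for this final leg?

298°, 34.3 km

Leg 1 (S63°E, 5 km): east 5 sin 117° = 4.46, north 5 cos 117° = -2.27
Leg 2 (N56°E, 36 km): east 36 sin 56° = 29.85, north 36 cos 56° = 20.13
Current position: (34.30, 17.86). Target: (4, 34). Remaining: Δeast = -30.30, Δnorth = 16.14.
Bearing = atan2(-30.30, 16.14) mod 360° = 298.04°; distance = √((-30.30)² + (16.14)²) = 34.330 km.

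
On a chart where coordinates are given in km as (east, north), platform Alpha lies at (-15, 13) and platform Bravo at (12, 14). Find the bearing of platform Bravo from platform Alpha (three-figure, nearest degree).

Δeast = 12 − -15 = 27.00; Δnorth = 14 − 13 = 1.00.
Bearing = atan2(Δeast, Δnorth) mod 360° = 87.88° ≈ 088°.

088°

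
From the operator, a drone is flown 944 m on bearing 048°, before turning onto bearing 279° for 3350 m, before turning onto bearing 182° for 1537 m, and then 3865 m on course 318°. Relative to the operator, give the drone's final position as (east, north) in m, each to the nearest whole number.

(-5247, 2492)

Leg 1 (048°, 944 m): east 944 sin 48° = 701.53, north 944 cos 48° = 631.66
Leg 2 (279°, 3350 m): east 3350 sin 279° = -3308.76, north 3350 cos 279° = 524.06
Leg 3 (182°, 1537 m): east 1537 sin 182° = -53.64, north 1537 cos 182° = -1536.06
Leg 4 (318°, 3865 m): east 3865 sin 318° = -2586.19, north 3865 cos 318° = 2872.25
Summing: -5247.06 m east, 2491.91 m north → (-5247, 2492).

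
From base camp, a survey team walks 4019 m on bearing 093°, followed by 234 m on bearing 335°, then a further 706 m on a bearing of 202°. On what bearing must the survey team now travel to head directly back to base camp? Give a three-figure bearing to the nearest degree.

Leg 1 (093°, 4019 m): east 4019 sin 93° = 4013.49, north 4019 cos 93° = -210.34
Leg 2 (335°, 234 m): east 234 sin 335° = -98.89, north 234 cos 335° = 212.08
Leg 3 (202°, 706 m): east 706 sin 202° = -264.47, north 706 cos 202° = -654.59
Net displacement: 3650.13 east, -652.85 north. Direction back to start is (-3650.13, 652.85): bearing = atan2(-3650.13, 652.85) mod 360° = 280.14° ≈ 280°.

280°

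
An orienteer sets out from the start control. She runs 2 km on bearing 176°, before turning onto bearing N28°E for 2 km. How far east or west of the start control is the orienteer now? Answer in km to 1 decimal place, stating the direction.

1.1 km east

Leg 1 (176°, 2 km): east 2 sin 176° = 0.14, north 2 cos 176° = -2.00
Leg 2 (N28°E, 2 km): east 2 sin 28° = 0.94, north 2 cos 28° = 1.77
Net east component: 1.08 km.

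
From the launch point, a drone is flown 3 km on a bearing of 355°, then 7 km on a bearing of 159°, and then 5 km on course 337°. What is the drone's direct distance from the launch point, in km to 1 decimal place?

1.1 km

Leg 1 (355°, 3 km): east 3 sin 355° = -0.26, north 3 cos 355° = 2.99
Leg 2 (159°, 7 km): east 7 sin 159° = 2.51, north 7 cos 159° = -6.54
Leg 3 (337°, 5 km): east 5 sin 337° = -1.95, north 5 cos 337° = 4.60
Net: 0.29 east, 1.06 north. Distance = √((0.29)² + (1.06)²) = 1.096 km.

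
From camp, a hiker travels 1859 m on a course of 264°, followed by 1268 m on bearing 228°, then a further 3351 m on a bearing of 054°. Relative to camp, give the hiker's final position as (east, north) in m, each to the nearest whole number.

Leg 1 (264°, 1859 m): east 1859 sin 264° = -1848.82, north 1859 cos 264° = -194.32
Leg 2 (228°, 1268 m): east 1268 sin 228° = -942.31, north 1268 cos 228° = -848.46
Leg 3 (054°, 3351 m): east 3351 sin 54° = 2711.02, north 3351 cos 54° = 1969.67
Summing: -80.11 m east, 926.89 m north → (-80, 927).

(-80, 927)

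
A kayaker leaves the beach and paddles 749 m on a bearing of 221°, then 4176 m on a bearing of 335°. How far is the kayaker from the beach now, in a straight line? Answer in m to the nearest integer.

Leg 1 (221°, 749 m): east 749 sin 221° = -491.39, north 749 cos 221° = -565.28
Leg 2 (335°, 4176 m): east 4176 sin 335° = -1764.85, north 4176 cos 335° = 3784.74
Net: -2256.24 east, 3219.46 north. Distance = √((-2256.24)² + (3219.46)²) = 3931.358 m.

3931 m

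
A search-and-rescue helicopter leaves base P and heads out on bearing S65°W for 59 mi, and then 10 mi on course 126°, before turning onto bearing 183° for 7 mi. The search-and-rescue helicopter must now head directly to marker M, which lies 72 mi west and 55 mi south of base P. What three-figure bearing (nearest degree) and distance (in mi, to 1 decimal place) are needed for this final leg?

237°, 31.4 mi

Leg 1 (S65°W, 59 mi): east 59 sin 245° = -53.47, north 59 cos 245° = -24.93
Leg 2 (126°, 10 mi): east 10 sin 126° = 8.09, north 10 cos 126° = -5.88
Leg 3 (183°, 7 mi): east 7 sin 183° = -0.37, north 7 cos 183° = -6.99
Current position: (-45.75, -37.80). Target: (-72, -55). Remaining: Δeast = -26.25, Δnorth = -17.20.
Bearing = atan2(-26.25, -17.20) mod 360° = 236.77°; distance = √((-26.25)² + (-17.20)²) = 31.383 mi.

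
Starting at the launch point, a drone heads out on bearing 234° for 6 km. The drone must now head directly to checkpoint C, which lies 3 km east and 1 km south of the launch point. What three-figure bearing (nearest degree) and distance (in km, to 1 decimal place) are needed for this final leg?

Leg 1 (234°, 6 km): east 6 sin 234° = -4.85, north 6 cos 234° = -3.53
Current position: (-4.85, -3.53). Target: (3, -1). Remaining: Δeast = 7.85, Δnorth = 2.53.
Bearing = atan2(7.85, 2.53) mod 360° = 72.17°; distance = √((7.85)² + (2.53)²) = 8.251 km.

072°, 8.3 km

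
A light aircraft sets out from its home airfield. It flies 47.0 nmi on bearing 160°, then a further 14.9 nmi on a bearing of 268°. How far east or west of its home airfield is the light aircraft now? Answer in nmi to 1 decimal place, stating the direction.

1.2 nmi east

Leg 1 (160°, 47.0 nmi): east 47.0 sin 160° = 16.07, north 47.0 cos 160° = -44.17
Leg 2 (268°, 14.9 nmi): east 14.9 sin 268° = -14.89, north 14.9 cos 268° = -0.52
Net east component: 1.18 nmi.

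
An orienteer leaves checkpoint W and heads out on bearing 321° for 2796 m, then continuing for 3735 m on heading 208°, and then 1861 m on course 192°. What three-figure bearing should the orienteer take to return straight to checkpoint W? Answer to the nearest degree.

053°

Leg 1 (321°, 2796 m): east 2796 sin 321° = -1759.58, north 2796 cos 321° = 2172.90
Leg 2 (208°, 3735 m): east 3735 sin 208° = -1753.48, north 3735 cos 208° = -3297.81
Leg 3 (192°, 1861 m): east 1861 sin 192° = -386.92, north 1861 cos 192° = -1820.33
Net displacement: -3899.98 east, -2945.24 north. Direction back to start is (3899.98, 2945.24): bearing = atan2(3899.98, 2945.24) mod 360° = 52.94° ≈ 053°.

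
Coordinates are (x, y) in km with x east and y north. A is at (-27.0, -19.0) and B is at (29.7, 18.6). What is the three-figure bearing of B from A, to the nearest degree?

056°

Δeast = 29.7 − -27.0 = 56.70; Δnorth = 18.6 − -19.0 = 37.60.
Bearing = atan2(Δeast, Δnorth) mod 360° = 56.45° ≈ 056°.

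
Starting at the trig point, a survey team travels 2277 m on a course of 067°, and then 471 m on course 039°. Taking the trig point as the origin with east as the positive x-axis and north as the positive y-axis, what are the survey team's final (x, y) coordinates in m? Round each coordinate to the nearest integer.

(2392, 1256)

Leg 1 (067°, 2277 m): east 2277 sin 67° = 2095.99, north 2277 cos 67° = 889.69
Leg 2 (039°, 471 m): east 471 sin 39° = 296.41, north 471 cos 39° = 366.04
Summing: 2392.40 m east, 1255.73 m north → (2392, 1256).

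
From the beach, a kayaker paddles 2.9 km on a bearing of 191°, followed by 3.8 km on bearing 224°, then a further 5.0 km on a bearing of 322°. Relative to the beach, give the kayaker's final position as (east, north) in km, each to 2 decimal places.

Leg 1 (191°, 2.9 km): east 2.9 sin 191° = -0.55, north 2.9 cos 191° = -2.85
Leg 2 (224°, 3.8 km): east 3.8 sin 224° = -2.64, north 3.8 cos 224° = -2.73
Leg 3 (322°, 5.0 km): east 5.0 sin 322° = -3.08, north 5.0 cos 322° = 3.94
Summing: -6.27 km east, -1.64 km north → (-6.27, -1.64).

(-6.27, -1.64)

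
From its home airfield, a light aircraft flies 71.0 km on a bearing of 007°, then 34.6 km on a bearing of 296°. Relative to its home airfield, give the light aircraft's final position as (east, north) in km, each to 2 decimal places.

(-22.45, 85.64)

Leg 1 (007°, 71.0 km): east 71.0 sin 7° = 8.65, north 71.0 cos 7° = 70.47
Leg 2 (296°, 34.6 km): east 34.6 sin 296° = -31.10, north 34.6 cos 296° = 15.17
Summing: -22.45 km east, 85.64 km north → (-22.45, 85.64).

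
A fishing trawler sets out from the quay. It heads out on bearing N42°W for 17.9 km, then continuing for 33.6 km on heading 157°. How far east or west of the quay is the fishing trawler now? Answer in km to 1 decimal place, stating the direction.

Leg 1 (N42°W, 17.9 km): east 17.9 sin 318° = -11.98, north 17.9 cos 318° = 13.30
Leg 2 (157°, 33.6 km): east 33.6 sin 157° = 13.13, north 33.6 cos 157° = -30.93
Net east component: 1.15 km.

1.2 km east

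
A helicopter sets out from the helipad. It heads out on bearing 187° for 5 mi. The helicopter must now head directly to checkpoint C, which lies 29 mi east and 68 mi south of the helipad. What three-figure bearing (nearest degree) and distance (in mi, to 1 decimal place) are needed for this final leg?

155°, 69.6 mi

Leg 1 (187°, 5 mi): east 5 sin 187° = -0.61, north 5 cos 187° = -4.96
Current position: (-0.61, -4.96). Target: (29, -68). Remaining: Δeast = 29.61, Δnorth = -63.04.
Bearing = atan2(29.61, -63.04) mod 360° = 154.84°; distance = √((29.61)² + (-63.04)²) = 69.645 mi.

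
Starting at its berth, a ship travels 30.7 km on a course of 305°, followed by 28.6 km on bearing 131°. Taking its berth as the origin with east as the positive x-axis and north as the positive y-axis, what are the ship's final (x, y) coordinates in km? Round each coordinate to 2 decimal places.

Leg 1 (305°, 30.7 km): east 30.7 sin 305° = -25.15, north 30.7 cos 305° = 17.61
Leg 2 (131°, 28.6 km): east 28.6 sin 131° = 21.58, north 28.6 cos 131° = -18.76
Summing: -3.56 km east, -1.15 km north → (-3.56, -1.15).

(-3.56, -1.15)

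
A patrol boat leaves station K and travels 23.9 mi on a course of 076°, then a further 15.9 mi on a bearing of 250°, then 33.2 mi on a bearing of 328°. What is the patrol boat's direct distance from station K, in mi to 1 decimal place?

Leg 1 (076°, 23.9 mi): east 23.9 sin 76° = 23.19, north 23.9 cos 76° = 5.78
Leg 2 (250°, 15.9 mi): east 15.9 sin 250° = -14.94, north 15.9 cos 250° = -5.44
Leg 3 (328°, 33.2 mi): east 33.2 sin 328° = -17.59, north 33.2 cos 328° = 28.16
Net: -9.34 east, 28.50 north. Distance = √((-9.34)² + (28.50)²) = 29.992 mi.

30.0 mi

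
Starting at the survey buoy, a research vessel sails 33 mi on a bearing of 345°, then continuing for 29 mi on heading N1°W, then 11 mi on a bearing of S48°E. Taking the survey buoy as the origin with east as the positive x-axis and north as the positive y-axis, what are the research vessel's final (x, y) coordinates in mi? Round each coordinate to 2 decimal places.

(-0.87, 53.51)

Leg 1 (345°, 33 mi): east 33 sin 345° = -8.54, north 33 cos 345° = 31.88
Leg 2 (N1°W, 29 mi): east 29 sin 359° = -0.51, north 29 cos 359° = 29.00
Leg 3 (S48°E, 11 mi): east 11 sin 132° = 8.17, north 11 cos 132° = -7.36
Summing: -0.87 mi east, 53.51 mi north → (-0.87, 53.51).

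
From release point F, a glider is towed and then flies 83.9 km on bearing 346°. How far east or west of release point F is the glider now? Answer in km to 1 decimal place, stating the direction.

Leg 1 (346°, 83.9 km): east 83.9 sin 346° = -20.30, north 83.9 cos 346° = 81.41
Net east component: -20.30 km.

20.3 km west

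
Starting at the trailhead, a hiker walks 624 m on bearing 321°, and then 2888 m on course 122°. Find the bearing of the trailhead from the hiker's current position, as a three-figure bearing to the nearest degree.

297°

Leg 1 (321°, 624 m): east 624 sin 321° = -392.70, north 624 cos 321° = 484.94
Leg 2 (122°, 2888 m): east 2888 sin 122° = 2449.16, north 2888 cos 122° = -1530.41
Net displacement: 2056.47 east, -1045.47 north. Direction back to start is (-2056.47, 1045.47): bearing = atan2(-2056.47, 1045.47) mod 360° = 296.95° ≈ 297°.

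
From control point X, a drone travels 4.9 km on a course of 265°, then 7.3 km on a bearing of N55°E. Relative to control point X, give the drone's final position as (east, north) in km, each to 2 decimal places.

Leg 1 (265°, 4.9 km): east 4.9 sin 265° = -4.88, north 4.9 cos 265° = -0.43
Leg 2 (N55°E, 7.3 km): east 7.3 sin 55° = 5.98, north 7.3 cos 55° = 4.19
Summing: 1.10 km east, 3.76 km north → (1.10, 3.76).

(1.10, 3.76)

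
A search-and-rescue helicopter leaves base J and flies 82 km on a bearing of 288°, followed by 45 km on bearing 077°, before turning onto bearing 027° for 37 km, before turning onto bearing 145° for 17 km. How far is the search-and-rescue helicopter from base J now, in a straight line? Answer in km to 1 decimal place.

Leg 1 (288°, 82 km): east 82 sin 288° = -77.99, north 82 cos 288° = 25.34
Leg 2 (077°, 45 km): east 45 sin 77° = 43.85, north 45 cos 77° = 10.12
Leg 3 (027°, 37 km): east 37 sin 27° = 16.80, north 37 cos 27° = 32.97
Leg 4 (145°, 17 km): east 17 sin 145° = 9.75, north 17 cos 145° = -13.93
Net: -7.59 east, 54.50 north. Distance = √((-7.59)² + (54.50)²) = 55.030 km.

55.0 km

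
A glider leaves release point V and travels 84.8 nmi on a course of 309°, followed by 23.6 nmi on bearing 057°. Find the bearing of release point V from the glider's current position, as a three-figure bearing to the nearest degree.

Leg 1 (309°, 84.8 nmi): east 84.8 sin 309° = -65.90, north 84.8 cos 309° = 53.37
Leg 2 (057°, 23.6 nmi): east 23.6 sin 57° = 19.79, north 23.6 cos 57° = 12.85
Net displacement: -46.11 east, 66.22 north. Direction back to start is (46.11, -66.22): bearing = atan2(46.11, -66.22) mod 360° = 145.15° ≈ 145°.

145°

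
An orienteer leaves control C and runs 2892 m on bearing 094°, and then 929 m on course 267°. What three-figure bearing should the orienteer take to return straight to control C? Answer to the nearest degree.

277°

Leg 1 (094°, 2892 m): east 2892 sin 94° = 2884.96, north 2892 cos 94° = -201.74
Leg 2 (267°, 929 m): east 929 sin 267° = -927.73, north 929 cos 267° = -48.62
Net displacement: 1957.23 east, -250.36 north. Direction back to start is (-1957.23, 250.36): bearing = atan2(-1957.23, 250.36) mod 360° = 277.29° ≈ 277°.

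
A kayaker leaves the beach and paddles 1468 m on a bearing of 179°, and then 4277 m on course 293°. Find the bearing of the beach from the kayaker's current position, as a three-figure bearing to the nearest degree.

093°

Leg 1 (179°, 1468 m): east 1468 sin 179° = 25.62, north 1468 cos 179° = -1467.78
Leg 2 (293°, 4277 m): east 4277 sin 293° = -3937.00, north 4277 cos 293° = 1671.16
Net displacement: -3911.38 east, 203.38 north. Direction back to start is (3911.38, -203.38): bearing = atan2(3911.38, -203.38) mod 360° = 92.98° ≈ 093°.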